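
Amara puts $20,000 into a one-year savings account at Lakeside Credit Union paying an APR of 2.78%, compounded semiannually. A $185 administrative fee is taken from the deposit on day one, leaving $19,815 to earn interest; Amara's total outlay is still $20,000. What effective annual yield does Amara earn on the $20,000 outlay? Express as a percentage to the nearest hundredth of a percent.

Value after one year: 19,815 × (1 + 0.0278/2)^2 = 19,815 × 1.027993 = $20,369.69.
Effective yield on the $20,000 outlay: 20,369.69 / 20,000 − 1 = 0.018484 = 1.85%.

1.85%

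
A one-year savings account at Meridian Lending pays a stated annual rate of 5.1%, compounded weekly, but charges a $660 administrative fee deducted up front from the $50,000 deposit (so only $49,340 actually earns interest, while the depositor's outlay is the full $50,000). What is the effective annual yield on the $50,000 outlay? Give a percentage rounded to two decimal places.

Value after one year: 49,340 × (1 + 0.051/52)^52 = 49,340 × 1.052297 = $51,920.31.
Effective yield on the $50,000 outlay: 51,920.31 / 50,000 − 1 = 0.038406 = 3.84%.

3.84%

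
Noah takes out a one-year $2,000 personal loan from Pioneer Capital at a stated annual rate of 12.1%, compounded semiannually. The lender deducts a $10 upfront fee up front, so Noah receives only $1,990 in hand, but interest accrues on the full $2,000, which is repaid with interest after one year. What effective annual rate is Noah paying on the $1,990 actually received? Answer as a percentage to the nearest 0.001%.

13.031%

Amount owed after one year: 2,000 × (1 + 0.121/2)^2 = 2,000 × 1.124660 = $2,249.32.
Effective rate on net proceeds: 2,249.32 / 1,990 − 1 = 0.130312 = 13.031%.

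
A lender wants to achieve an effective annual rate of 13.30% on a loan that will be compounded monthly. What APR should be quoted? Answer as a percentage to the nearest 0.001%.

12.552%

(1 + r/12)^12 − 1 = 0.1330, so 1 + r/12 = 1.1330^(1/12).
r/12 = 0.010460, so r = 0.125521 = 12.552%.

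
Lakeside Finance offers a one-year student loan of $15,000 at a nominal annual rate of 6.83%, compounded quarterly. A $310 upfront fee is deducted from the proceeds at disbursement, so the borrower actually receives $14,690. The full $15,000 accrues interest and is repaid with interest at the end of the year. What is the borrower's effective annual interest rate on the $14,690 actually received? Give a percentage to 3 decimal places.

9.265%

Amount owed after one year: 15,000 × (1 + 0.0683/4)^4 = 15,000 × 1.070069 = $16,051.04.
Effective rate on net proceeds: 16,051.04 / 14,690 − 1 = 0.092651 = 9.265%.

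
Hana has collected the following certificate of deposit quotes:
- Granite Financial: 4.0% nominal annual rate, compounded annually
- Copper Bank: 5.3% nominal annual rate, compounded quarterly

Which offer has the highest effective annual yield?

Copper Bank

Granite Financial: compounded annually, EAR = 4.000%
Copper Bank: (1 + 0.053/4)^4 − 1 = 5.406%
The highest effective annual rate is Copper Bank at 5.406%.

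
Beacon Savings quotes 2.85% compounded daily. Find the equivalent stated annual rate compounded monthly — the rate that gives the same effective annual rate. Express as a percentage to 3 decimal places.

EAR = (1 + 0.0285/365)^365 − 1 = 0.028909.
Solve (1 + r/12)^12 = 1.028909: r/12 = 1.028909^(1/12) − 1 = 0.002378, so r = 0.028533 = 2.853%.

2.853%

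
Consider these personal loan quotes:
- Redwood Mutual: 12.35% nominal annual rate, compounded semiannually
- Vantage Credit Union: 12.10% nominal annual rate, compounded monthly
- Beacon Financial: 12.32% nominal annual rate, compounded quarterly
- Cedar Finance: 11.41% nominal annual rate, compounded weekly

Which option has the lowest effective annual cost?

Redwood Mutual: (1 + 0.1235/2)^2 − 1 = 12.731%
Vantage Credit Union: (1 + 0.1210/12)^12 − 1 = 12.794%
Beacon Financial: (1 + 0.1232/4)^4 − 1 = 12.901%
Cedar Finance: (1 + 0.1141/52)^52 − 1 = 12.072%
The lowest effective annual rate is Cedar Finance at 12.072%.

Cedar Finance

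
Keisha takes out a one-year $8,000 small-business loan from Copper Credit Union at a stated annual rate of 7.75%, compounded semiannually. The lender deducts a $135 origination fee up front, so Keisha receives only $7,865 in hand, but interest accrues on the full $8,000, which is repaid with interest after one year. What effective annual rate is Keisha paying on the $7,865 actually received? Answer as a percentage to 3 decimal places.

Amount owed after one year: 8,000 × (1 + 0.0775/2)^2 = 8,000 × 1.079002 = $8,632.01.
Effective rate on net proceeds: 8,632.01 / 7,865 − 1 = 0.097522 = 9.752%.

9.752%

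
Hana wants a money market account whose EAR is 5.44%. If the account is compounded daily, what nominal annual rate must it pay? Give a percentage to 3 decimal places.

5.298%

(1 + r/365)^365 − 1 = 0.0544, so 1 + r/365 = 1.0544^(1/365).
r/365 = 0.000145, so r = 0.052976 = 5.298%.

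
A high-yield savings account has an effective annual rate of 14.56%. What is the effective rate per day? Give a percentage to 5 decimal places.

0.03725%

The per-day rate i satisfies (1 + i)^365 = 1 + 0.1456.
i = 1.1456^(1/365) − 1 = 0.0003725 = 0.03725%.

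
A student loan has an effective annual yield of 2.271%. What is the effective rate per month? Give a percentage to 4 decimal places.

0.1873%

The per-month rate i satisfies (1 + i)^12 = 1 + 0.02271.
i = 1.02271^(1/12) − 1 = 0.0018731 = 0.1873%.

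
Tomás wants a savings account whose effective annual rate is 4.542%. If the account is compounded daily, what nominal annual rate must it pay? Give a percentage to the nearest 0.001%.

4.442%

(1 + r/365)^365 − 1 = 0.04542, so 1 + r/365 = 1.04542^(1/365).
r/365 = 0.000122, so r = 0.044421 = 4.442%.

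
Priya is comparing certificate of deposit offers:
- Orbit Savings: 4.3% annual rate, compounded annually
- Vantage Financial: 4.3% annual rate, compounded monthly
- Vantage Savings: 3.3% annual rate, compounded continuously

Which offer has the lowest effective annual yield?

Orbit Savings: compounded annually, EAR = 4.300%
Vantage Financial: (1 + 0.043/12)^12 − 1 = 4.386%
Vantage Savings: e^0.033 − 1 = 3.355%
The lowest effective annual rate is Vantage Savings at 3.355%.

Vantage Savings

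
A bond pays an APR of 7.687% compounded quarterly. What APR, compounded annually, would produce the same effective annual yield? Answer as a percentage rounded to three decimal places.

EAR = (1 + 0.07687/4)^4 − 1 = 0.079114.
Compounded annually, the equivalent nominal rate is the EAR itself: 7.911%.

7.911%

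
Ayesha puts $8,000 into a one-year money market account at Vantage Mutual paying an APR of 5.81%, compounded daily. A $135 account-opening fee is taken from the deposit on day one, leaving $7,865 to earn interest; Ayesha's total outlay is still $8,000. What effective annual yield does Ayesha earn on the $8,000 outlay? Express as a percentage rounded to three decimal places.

4.193%

Value after one year: 7,865 × (1 + 0.0581/365)^365 = 7,865 × 1.059816 = $8,335.45.
Effective yield on the $8,000 outlay: 8,335.45 / 8,000 − 1 = 0.041932 = 4.193%.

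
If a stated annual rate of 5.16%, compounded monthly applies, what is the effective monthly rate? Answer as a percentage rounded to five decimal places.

With a nominal annual rate compounded monthly, the periodic rate is the nominal rate divided by 12.
i = 0.0516 / 12 = 0.0043000 = 0.43000%.

0.43000%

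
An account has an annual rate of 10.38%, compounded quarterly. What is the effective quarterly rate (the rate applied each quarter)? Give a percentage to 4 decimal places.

With a nominal annual rate compounded quarterly, the periodic rate is the nominal rate divided by 4.
i = 0.1038 / 4 = 0.0259500 = 2.5950%.

2.5950%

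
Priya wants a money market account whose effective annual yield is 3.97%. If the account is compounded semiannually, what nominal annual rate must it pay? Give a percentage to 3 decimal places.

(1 + r/2)^2 − 1 = 0.0397, so 1 + r/2 = 1.0397^(1/2).
r/2 = 0.019657, so r = 0.039314 = 3.931%.

3.931%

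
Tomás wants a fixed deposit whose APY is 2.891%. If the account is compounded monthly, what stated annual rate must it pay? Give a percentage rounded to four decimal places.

(1 + r/12)^12 − 1 = 0.02891, so 1 + r/12 = 1.02891^(1/12).
r/12 = 0.002378, so r = 0.028534 = 2.8534%.

2.8534%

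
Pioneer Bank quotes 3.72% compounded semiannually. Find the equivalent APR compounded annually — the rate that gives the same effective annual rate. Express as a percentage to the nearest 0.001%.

EAR = (1 + 0.0372/2)^2 − 1 = 0.037546.
Compounded annually, the equivalent nominal rate is the EAR itself: 3.755%.

3.755%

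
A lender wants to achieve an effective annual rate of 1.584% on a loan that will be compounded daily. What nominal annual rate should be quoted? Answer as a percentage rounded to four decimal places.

(1 + r/365)^365 − 1 = 0.01584, so 1 + r/365 = 1.01584^(1/365).
r/365 = 0.000043, so r = 0.015716 = 1.5716%.

1.5716%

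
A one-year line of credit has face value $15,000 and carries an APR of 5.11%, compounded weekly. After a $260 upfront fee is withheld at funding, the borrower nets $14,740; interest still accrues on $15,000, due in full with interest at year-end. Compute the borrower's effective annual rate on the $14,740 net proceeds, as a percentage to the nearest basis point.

7.10%

Amount owed after one year: 15,000 × (1 + 0.0511/52)^52 = 15,000 × 1.052402 = $15,786.03.
Effective rate on net proceeds: 15,786.03 / 14,740 − 1 = 0.070965 = 7.10%.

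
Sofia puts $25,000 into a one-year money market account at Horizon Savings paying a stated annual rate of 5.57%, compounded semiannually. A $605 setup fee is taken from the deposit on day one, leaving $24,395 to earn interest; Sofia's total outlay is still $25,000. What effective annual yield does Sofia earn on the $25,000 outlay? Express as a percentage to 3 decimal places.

Value after one year: 24,395 × (1 + 0.0557/2)^2 = 24,395 × 1.056476 = $25,772.72.
Effective yield on the $25,000 outlay: 25,772.72 / 25,000 − 1 = 0.030909 = 3.091%.

3.091%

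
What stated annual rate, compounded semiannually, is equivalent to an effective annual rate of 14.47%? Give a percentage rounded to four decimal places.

(1 + r/2)^2 − 1 = 0.1447, so 1 + r/2 = 1.1447^(1/2).
r/2 = 0.069907, so r = 0.139813 = 13.9813%.

13.9813%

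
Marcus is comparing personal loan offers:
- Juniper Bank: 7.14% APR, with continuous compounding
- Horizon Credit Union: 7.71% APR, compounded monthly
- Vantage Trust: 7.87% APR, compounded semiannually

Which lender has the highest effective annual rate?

Vantage Trust

Juniper Bank: e^0.0714 − 1 = 7.401%
Horizon Credit Union: (1 + 0.0771/12)^12 − 1 = 7.988%
Vantage Trust: (1 + 0.0787/2)^2 − 1 = 8.025%
The highest effective annual rate is Vantage Trust at 8.025%.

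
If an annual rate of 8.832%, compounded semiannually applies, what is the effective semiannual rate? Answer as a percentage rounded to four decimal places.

4.4160%

With a nominal annual rate compounded semiannually, the periodic rate is the nominal rate divided by 2.
i = 0.08832 / 2 = 0.0441600 = 4.4160%.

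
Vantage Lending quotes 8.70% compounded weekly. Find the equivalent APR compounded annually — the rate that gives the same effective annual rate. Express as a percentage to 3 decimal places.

EAR = (1 + 0.0870/52)^52 − 1 = 0.090817.
Compounded annually, the equivalent nominal rate is the EAR itself: 9.082%.

9.082%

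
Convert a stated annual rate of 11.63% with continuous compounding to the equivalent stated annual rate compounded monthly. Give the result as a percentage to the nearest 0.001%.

EAR under continuous compounding: e^0.1163 − 1 = 0.123333.
Solve (1 + r/12)^12 = 1.123333: r/12 = 1.123333^(1/12) − 1 = 0.009739, so r = 0.116865 = 11.687%.

11.687%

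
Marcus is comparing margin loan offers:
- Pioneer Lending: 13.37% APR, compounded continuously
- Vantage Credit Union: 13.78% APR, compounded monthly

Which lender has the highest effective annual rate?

Vantage Credit Union

Pioneer Lending: e^0.1337 − 1 = 14.305%
Vantage Credit Union: (1 + 0.1378/12)^12 − 1 = 14.685%
The highest effective annual rate is Vantage Credit Union at 14.685%.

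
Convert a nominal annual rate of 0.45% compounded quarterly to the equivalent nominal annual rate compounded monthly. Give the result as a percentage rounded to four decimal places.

EAR = (1 + 0.0045/4)^4 − 1 = 0.004508.
Solve (1 + r/12)^12 = 1.004508: r/12 = 1.004508^(1/12) − 1 = 0.000375, so r = 0.004498 = 0.4498%.

0.4498%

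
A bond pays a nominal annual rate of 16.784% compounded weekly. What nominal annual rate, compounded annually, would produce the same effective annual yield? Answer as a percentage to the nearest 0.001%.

18.243%

EAR = (1 + 0.16784/52)^52 − 1 = 0.182428.
Compounded annually, the equivalent nominal rate is the EAR itself: 18.243%.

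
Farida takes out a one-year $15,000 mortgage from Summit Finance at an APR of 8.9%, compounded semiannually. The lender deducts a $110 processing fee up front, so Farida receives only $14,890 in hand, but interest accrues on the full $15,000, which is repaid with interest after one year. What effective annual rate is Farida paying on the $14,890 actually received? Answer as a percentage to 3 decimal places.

9.904%

Amount owed after one year: 15,000 × (1 + 0.089/2)^2 = 15,000 × 1.090980 = $16,364.70.
Effective rate on net proceeds: 16,364.70 / 14,890 − 1 = 0.099040 = 9.904%.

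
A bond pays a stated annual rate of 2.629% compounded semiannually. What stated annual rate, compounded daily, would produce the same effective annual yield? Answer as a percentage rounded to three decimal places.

2.612%

EAR = (1 + 0.02629/2)^2 − 1 = 0.026463.
Solve (1 + r/365)^365 = 1.026463: r/365 = 1.026463^(1/365) − 1 = 0.000072, so r = 0.026120 = 2.612%.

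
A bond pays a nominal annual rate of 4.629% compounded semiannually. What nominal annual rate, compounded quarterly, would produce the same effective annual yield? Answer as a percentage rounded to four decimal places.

EAR = (1 + 0.04629/2)^2 − 1 = 0.046826.
Solve (1 + r/4)^4 = 1.046826: r/4 = 1.046826^(1/4) − 1 = 0.011506, so r = 0.046025 = 4.6025%.

4.6025%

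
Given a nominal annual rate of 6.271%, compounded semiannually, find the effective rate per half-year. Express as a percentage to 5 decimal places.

3.13550%

With a nominal annual rate compounded semiannually, the periodic rate is the nominal rate divided by 2.
i = 0.06271 / 2 = 0.0313550 = 3.13550%.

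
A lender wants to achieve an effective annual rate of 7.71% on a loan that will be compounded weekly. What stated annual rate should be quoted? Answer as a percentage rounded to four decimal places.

7.4325%

(1 + r/52)^52 − 1 = 0.0771, so 1 + r/52 = 1.0771^(1/52).
r/52 = 0.001429, so r = 0.074325 = 7.4325%.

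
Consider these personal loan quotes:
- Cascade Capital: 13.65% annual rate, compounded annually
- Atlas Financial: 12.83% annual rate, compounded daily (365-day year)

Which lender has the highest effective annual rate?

Cascade Capital: compounded annually, EAR = 13.650%
Atlas Financial: (1 + 0.1283/365)^365 − 1 = 13.687%
The highest effective annual rate is Atlas Financial at 13.687%.

Atlas Financial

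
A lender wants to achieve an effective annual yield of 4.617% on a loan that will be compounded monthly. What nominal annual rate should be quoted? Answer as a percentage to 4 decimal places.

4.5221%

(1 + r/12)^12 − 1 = 0.04617, so 1 + r/12 = 1.04617^(1/12).
r/12 = 0.003768, so r = 0.045221 = 4.5221%.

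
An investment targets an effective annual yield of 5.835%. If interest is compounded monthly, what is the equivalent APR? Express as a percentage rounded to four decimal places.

(1 + r/12)^12 − 1 = 0.05835, so 1 + r/12 = 1.05835^(1/12).
r/12 = 0.004737, so r = 0.056845 = 5.6845%.

5.6845%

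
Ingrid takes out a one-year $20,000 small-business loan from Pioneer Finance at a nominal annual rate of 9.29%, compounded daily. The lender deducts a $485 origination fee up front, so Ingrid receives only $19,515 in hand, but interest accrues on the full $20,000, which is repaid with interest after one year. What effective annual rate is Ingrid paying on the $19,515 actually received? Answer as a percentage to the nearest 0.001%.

12.461%

Amount owed after one year: 20,000 × (1 + 0.0929/365)^365 = 20,000 × 1.097339 = $21,946.78.
Effective rate on net proceeds: 21,946.78 / 19,515 − 1 = 0.124611 = 12.461%.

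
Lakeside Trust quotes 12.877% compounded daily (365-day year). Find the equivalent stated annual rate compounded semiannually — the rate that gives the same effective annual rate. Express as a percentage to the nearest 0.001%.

EAR = (1 + 0.12877/365)^365 − 1 = 0.137403.
Solve (1 + r/2)^2 = 1.137403: r/2 = 1.137403^(1/2) − 1 = 0.066491, so r = 0.132982 = 13.298%.

13.298%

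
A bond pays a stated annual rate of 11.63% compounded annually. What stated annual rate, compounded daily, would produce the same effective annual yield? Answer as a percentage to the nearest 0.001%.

Compounded annually, EAR = nominal = 0.116300.
Solve (1 + r/365)^365 = 1.116300: r/365 = 1.116300^(1/365) − 1 = 0.000301, so r = 0.110036 = 11.004%.

11.004%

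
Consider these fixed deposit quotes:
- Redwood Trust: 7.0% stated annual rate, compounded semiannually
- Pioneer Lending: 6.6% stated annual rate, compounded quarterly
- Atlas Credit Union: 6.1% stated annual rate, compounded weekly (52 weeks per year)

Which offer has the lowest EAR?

Atlas Credit Union

Redwood Trust: (1 + 0.070/2)^2 − 1 = 7.122%
Pioneer Lending: (1 + 0.066/4)^4 − 1 = 6.765%
Atlas Credit Union: (1 + 0.061/52)^52 − 1 = 6.286%
The lowest effective annual rate is Atlas Credit Union at 6.286%.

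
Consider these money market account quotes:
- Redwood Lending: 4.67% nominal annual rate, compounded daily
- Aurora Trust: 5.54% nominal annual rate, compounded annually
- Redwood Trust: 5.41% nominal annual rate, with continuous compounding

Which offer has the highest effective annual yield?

Redwood Trust

Redwood Lending: (1 + 0.0467/365)^365 − 1 = 4.780%
Aurora Trust: compounded annually, EAR = 5.540%
Redwood Trust: e^0.0541 − 1 = 5.559%
The highest effective annual rate is Redwood Trust at 5.559%.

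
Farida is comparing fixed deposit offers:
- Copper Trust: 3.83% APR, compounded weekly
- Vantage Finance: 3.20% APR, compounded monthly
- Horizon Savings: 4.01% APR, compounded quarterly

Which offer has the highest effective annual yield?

Horizon Savings

Copper Trust: (1 + 0.0383/52)^52 − 1 = 3.903%
Vantage Finance: (1 + 0.0320/12)^12 − 1 = 3.247%
Horizon Savings: (1 + 0.0401/4)^4 − 1 = 4.071%
The highest effective annual rate is Horizon Savings at 4.071%.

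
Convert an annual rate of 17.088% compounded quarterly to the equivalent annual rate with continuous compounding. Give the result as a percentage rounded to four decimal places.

16.7331%

EAR = (1 + 0.17088/4)^4 − 1 = 0.182145.
Equivalent continuous rate: r = ln(1 + 0.182145) = 0.167331 = 16.7331%.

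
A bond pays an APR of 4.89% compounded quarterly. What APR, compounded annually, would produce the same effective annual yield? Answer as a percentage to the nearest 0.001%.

4.980%

EAR = (1 + 0.0489/4)^4 − 1 = 0.049804.
Compounded annually, the equivalent nominal rate is the EAR itself: 4.980%.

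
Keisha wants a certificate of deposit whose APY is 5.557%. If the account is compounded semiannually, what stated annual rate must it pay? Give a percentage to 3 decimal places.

(1 + r/2)^2 − 1 = 0.05557, so 1 + r/2 = 1.05557^(1/2).
r/2 = 0.027409, so r = 0.054819 = 5.482%.

5.482%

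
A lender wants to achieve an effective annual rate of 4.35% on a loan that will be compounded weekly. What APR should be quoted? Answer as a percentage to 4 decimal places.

4.2598%

(1 + r/52)^52 − 1 = 0.0435, so 1 + r/52 = 1.0435^(1/52).
r/52 = 0.000819, so r = 0.042598 = 4.2598%.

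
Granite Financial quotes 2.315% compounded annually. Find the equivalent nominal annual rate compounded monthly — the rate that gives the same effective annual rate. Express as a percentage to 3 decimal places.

Compounded annually, EAR = nominal = 0.023150.
Solve (1 + r/12)^12 = 1.023150: r/12 = 1.023150^(1/12) − 1 = 0.001909, so r = 0.022908 = 2.291%.

2.291%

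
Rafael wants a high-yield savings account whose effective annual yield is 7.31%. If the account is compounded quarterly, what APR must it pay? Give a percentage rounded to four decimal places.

(1 + r/4)^4 − 1 = 0.0731, so 1 + r/4 = 1.0731^(1/4).
r/4 = 0.017794, so r = 0.071178 = 7.1178%.

7.1178%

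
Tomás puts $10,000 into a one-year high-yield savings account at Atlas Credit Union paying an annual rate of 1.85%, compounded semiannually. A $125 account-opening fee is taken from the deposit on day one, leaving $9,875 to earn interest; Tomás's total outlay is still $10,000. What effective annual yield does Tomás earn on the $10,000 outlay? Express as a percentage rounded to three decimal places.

0.585%

Value after one year: 9,875 × (1 + 0.0185/2)^2 = 9,875 × 1.018586 = $10,058.53.
Effective yield on the $10,000 outlay: 10,058.53 / 10,000 − 1 = 0.005853 = 0.585%.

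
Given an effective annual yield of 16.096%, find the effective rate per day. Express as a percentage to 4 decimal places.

The per-day rate i satisfies (1 + i)^365 = 1 + 0.16096.
i = 1.16096^(1/365) − 1 = 0.0004090 = 0.0409%.

0.0409%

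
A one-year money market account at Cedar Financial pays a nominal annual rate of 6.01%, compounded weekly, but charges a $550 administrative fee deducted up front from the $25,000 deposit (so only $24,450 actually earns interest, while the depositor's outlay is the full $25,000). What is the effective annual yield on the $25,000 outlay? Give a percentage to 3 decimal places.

Value after one year: 24,450 × (1 + 0.0601/52)^52 = 24,450 × 1.061906 = $25,963.60.
Effective yield on the $25,000 outlay: 25,963.60 / 25,000 − 1 = 0.038544 = 3.854%.

3.854%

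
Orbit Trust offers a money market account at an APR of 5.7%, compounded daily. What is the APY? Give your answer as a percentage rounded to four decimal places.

EAR = (1 + 0.057/365)^365 − 1.
= (1 + 0.000156)^365 − 1 = 1.058651 − 1 = 5.8651%.

5.8651%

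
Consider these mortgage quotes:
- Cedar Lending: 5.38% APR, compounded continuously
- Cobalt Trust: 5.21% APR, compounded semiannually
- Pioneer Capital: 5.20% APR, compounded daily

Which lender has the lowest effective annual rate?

Cedar Lending: e^0.0538 − 1 = 5.527%
Cobalt Trust: (1 + 0.0521/2)^2 − 1 = 5.278%
Pioneer Capital: (1 + 0.0520/365)^365 − 1 = 5.337%
The lowest effective annual rate is Cobalt Trust at 5.278%.

Cobalt Trust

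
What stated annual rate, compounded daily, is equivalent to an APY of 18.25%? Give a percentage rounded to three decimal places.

(1 + r/365)^365 − 1 = 0.1825, so 1 + r/365 = 1.1825^(1/365).
r/365 = 0.000459, so r = 0.167669 = 16.767%.

16.767%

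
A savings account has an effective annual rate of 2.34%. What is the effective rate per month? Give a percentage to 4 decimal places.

The per-month rate i satisfies (1 + i)^12 = 1 + 0.0234.
i = 1.0234^(1/12) − 1 = 0.0019294 = 0.1929%.

0.1929%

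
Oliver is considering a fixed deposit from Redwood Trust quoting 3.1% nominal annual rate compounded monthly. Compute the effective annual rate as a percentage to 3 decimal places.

EAR = (1 + 0.031/12)^12 − 1.
= (1 + 0.002583)^12 − 1 = 1.031444 − 1 = 3.144%.

3.144%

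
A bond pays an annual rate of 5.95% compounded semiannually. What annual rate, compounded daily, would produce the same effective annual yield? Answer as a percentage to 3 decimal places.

EAR = (1 + 0.0595/2)^2 − 1 = 0.060385.
Solve (1 + r/365)^365 = 1.060385: r/365 = 1.060385^(1/365) − 1 = 0.000161, so r = 0.058637 = 5.864%.

5.864%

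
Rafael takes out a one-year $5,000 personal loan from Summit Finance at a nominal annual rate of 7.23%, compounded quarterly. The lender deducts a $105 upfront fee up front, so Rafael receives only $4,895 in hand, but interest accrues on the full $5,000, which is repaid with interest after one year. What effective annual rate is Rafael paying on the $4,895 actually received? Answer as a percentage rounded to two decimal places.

Amount owed after one year: 5,000 × (1 + 0.0723/4)^4 = 5,000 × 1.074284 = $5,371.42.
Effective rate on net proceeds: 5,371.42 / 4,895 − 1 = 0.097328 = 9.73%.

9.73%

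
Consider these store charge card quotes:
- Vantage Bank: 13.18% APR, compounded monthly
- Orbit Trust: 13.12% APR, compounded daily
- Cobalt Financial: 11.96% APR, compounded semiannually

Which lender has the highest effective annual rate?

Vantage Bank: (1 + 0.1318/12)^12 − 1 = 14.006%
Orbit Trust: (1 + 0.1312/365)^365 − 1 = 14.017%
Cobalt Financial: (1 + 0.1196/2)^2 − 1 = 12.318%
The highest effective annual rate is Orbit Trust at 14.017%.

Orbit Trust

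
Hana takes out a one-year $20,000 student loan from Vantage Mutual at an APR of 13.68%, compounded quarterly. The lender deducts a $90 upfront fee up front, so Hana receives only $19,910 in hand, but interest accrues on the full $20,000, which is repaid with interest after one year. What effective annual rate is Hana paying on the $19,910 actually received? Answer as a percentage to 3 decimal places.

Amount owed after one year: 20,000 × (1 + 0.1368/4)^4 = 20,000 × 1.143979 = $22,879.58.
Effective rate on net proceeds: 22,879.58 / 19,910 − 1 = 0.149150 = 14.915%.

14.915%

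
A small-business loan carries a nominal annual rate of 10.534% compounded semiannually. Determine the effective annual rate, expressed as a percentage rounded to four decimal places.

EAR = (1 + 0.10534/2)^2 − 1.
= 1.108114 − 1 = 10.8114%.

10.8114%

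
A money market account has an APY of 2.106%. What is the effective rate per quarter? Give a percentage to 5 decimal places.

The per-quarter rate i satisfies (1 + i)^4 = 1 + 0.02106.
i = 1.02106^(1/4) − 1 = 0.0052239 = 0.52239%.

0.52239%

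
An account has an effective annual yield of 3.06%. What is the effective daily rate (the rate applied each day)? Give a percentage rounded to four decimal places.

0.0083%

The per-day rate i satisfies (1 + i)^365 = 1 + 0.0306.
i = 1.0306^(1/365) − 1 = 0.0000826 = 0.0083%.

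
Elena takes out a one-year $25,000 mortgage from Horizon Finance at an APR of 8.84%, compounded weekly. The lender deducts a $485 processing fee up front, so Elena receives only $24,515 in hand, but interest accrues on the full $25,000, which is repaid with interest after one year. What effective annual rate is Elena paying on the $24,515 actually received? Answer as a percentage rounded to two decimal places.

Amount owed after one year: 25,000 × (1 + 0.0884/52)^52 = 25,000 × 1.092343 = $27,308.58.
Effective rate on net proceeds: 27,308.58 / 24,515 − 1 = 0.113954 = 11.40%.

11.40%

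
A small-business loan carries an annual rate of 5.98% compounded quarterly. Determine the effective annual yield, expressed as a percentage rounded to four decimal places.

EAR = (1 + 0.0598/4)^4 − 1.
= (1 + 0.014950)^4 − 1 = 1.061154 − 1 = 6.1154%.

6.1154%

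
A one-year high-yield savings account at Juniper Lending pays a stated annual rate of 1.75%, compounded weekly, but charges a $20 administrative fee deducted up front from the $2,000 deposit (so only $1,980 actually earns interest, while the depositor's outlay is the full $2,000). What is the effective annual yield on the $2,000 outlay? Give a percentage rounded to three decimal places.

Value after one year: 1,980 × (1 + 0.0175/52)^52 = 1,980 × 1.017651 = $2,014.95.
Effective yield on the $2,000 outlay: 2,014.95 / 2,000 − 1 = 0.007475 = 0.747%.

0.747%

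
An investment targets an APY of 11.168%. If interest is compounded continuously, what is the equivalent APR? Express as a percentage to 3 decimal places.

Continuous: nominal r satisfies e^r − 1 = 0.11168.
r = ln(1 + 0.11168) = ln(1.11168) = 0.105872 = 10.587%.

10.587%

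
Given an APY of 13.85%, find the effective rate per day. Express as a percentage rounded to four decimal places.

0.0355%

The per-day rate i satisfies (1 + i)^365 = 1 + 0.1385.
i = 1.1385^(1/365) − 1 = 0.0003554 = 0.0355%.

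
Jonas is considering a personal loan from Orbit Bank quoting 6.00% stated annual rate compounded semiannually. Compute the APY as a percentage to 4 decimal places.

EAR = (1 + 0.0600/2)^2 − 1.
= (1 + 0.030000)^2 − 1 = 1.060900 − 1 = 6.0900%.

6.0900%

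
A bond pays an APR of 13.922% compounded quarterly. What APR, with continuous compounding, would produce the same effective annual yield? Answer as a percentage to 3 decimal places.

EAR = (1 + 0.13922/4)^4 − 1 = 0.146658.
Equivalent continuous rate: r = ln(1 + 0.146658) = 0.136852 = 13.685%.

13.685%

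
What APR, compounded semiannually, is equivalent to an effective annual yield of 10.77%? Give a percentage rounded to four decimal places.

(1 + r/2)^2 − 1 = 0.1077, so 1 + r/2 = 1.1077^(1/2).
r/2 = 0.052473, so r = 0.104947 = 10.4947%.

10.4947%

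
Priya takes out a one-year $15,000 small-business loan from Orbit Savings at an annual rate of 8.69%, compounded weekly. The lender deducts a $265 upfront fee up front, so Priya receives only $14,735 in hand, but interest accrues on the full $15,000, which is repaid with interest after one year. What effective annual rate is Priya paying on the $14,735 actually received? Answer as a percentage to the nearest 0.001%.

11.032%

Amount owed after one year: 15,000 × (1 + 0.0869/52)^52 = 15,000 × 1.090708 = $16,360.63.
Effective rate on net proceeds: 16,360.63 / 14,735 − 1 = 0.110324 = 11.032%.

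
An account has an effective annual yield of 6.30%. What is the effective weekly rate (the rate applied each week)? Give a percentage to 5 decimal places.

The per-week rate i satisfies (1 + i)^52 = 1 + 0.0630.
i = 1.0630^(1/52) − 1 = 0.0011756 = 0.11756%.

0.11756%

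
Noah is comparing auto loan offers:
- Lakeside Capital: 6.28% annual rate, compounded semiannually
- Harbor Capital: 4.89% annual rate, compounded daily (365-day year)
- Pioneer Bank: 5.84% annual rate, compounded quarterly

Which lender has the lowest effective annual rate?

Lakeside Capital: (1 + 0.0628/2)^2 − 1 = 6.379%
Harbor Capital: (1 + 0.0489/365)^365 − 1 = 5.011%
Pioneer Bank: (1 + 0.0584/4)^4 − 1 = 5.969%
The lowest effective annual rate is Harbor Capital at 5.011%.

Harbor Capital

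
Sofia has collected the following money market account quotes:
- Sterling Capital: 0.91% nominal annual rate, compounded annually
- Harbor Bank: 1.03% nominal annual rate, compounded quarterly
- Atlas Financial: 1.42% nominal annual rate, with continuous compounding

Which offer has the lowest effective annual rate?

Sterling Capital

Sterling Capital: compounded annually, EAR = 0.910%
Harbor Bank: (1 + 0.0103/4)^4 − 1 = 1.034%
Atlas Financial: e^0.0142 − 1 = 1.430%
The lowest effective annual rate is Sterling Capital at 0.910%.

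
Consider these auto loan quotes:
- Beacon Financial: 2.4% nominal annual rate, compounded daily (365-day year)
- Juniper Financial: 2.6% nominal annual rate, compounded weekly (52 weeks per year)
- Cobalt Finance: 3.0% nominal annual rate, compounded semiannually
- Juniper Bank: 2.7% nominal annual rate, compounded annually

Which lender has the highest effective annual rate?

Cobalt Finance

Beacon Financial: (1 + 0.024/365)^365 − 1 = 2.429%
Juniper Financial: (1 + 0.026/52)^52 − 1 = 2.633%
Cobalt Finance: (1 + 0.030/2)^2 − 1 = 3.022%
Juniper Bank: compounded annually, EAR = 2.700%
The highest effective annual rate is Cobalt Finance at 3.022%.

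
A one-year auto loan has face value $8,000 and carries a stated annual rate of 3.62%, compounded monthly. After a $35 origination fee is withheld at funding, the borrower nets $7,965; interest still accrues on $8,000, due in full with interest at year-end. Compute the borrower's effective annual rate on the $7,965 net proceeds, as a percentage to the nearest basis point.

Amount owed after one year: 8,000 × (1 + 0.0362/12)^12 = 8,000 × 1.036807 = $8,294.45.
Effective rate on net proceeds: 8,294.45 / 7,965 − 1 = 0.041363 = 4.14%.

4.14%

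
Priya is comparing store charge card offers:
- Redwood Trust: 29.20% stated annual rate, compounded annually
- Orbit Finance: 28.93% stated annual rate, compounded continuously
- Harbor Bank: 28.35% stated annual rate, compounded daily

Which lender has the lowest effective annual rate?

Redwood Trust

Redwood Trust: compounded annually, EAR = 29.200%
Orbit Finance: e^0.2893 − 1 = 33.549%
Harbor Bank: (1 + 0.2835/365)^365 − 1 = 32.762%
The lowest effective annual rate is Redwood Trust at 29.200%.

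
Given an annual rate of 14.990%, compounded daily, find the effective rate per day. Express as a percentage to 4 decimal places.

With a nominal annual rate compounded daily, the periodic rate is the nominal rate divided by 365.
i = 0.14990 / 365 = 0.0004107 = 0.0411%.

0.0411%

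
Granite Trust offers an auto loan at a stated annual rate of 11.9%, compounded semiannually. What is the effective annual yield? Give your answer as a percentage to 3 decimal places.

EAR = (1 + 0.119/2)^2 − 1.
= 1.122540 − 1 = 12.254%.

12.254%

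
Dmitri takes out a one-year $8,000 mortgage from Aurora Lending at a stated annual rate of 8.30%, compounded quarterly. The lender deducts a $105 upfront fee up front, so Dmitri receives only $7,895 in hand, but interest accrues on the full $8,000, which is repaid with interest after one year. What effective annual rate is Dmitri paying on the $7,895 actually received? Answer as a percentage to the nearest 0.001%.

Amount owed after one year: 8,000 × (1 + 0.0830/4)^4 = 8,000 × 1.085619 = $8,684.95.
Effective rate on net proceeds: 8,684.95 / 7,895 − 1 = 0.100058 = 10.006%.

10.006%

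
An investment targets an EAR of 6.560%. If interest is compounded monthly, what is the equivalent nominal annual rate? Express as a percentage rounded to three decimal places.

(1 + r/12)^12 − 1 = 0.06560, so 1 + r/12 = 1.06560^(1/12).
r/12 = 0.005309, so r = 0.063707 = 6.371%.

6.371%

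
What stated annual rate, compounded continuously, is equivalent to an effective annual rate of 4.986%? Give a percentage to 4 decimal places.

Continuous: nominal r satisfies e^r − 1 = 0.04986.
r = ln(1 + 0.04986) = ln(1.04986) = 0.048657 = 4.8657%.

4.8657%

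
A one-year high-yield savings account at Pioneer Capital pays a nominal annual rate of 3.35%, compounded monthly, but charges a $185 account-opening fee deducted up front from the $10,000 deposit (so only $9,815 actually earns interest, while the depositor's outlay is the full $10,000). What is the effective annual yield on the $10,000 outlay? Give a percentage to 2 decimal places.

1.49%

Value after one year: 9,815 × (1 + 0.0335/12)^12 = 9,815 × 1.034019 = $10,148.90.
Effective yield on the $10,000 outlay: 10,148.90 / 10,000 − 1 = 0.014890 = 1.49%.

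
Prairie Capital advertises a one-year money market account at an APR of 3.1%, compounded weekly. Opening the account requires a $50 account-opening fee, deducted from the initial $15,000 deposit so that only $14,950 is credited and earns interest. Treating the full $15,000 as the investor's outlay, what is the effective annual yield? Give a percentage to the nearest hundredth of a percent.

Value after one year: 14,950 × (1 + 0.031/52)^52 = 14,950 × 1.031476 = $15,420.57.
Effective yield on the $15,000 outlay: 15,420.57 / 15,000 − 1 = 0.028038 = 2.80%.

2.80%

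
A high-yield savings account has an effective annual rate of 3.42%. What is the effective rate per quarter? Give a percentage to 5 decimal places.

0.84425%

The per-quarter rate i satisfies (1 + i)^4 = 1 + 0.0342.
i = 1.0342^(1/4) − 1 = 0.0084425 = 0.84425%.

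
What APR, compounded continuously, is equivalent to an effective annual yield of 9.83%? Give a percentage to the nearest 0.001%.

Continuous: nominal r satisfies e^r − 1 = 0.0983.
r = ln(1 + 0.0983) = ln(1.0983) = 0.093764 = 9.376%.

9.376%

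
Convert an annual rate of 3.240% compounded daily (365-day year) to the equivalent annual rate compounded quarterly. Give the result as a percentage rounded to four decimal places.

EAR = (1 + 0.03240/365)^365 − 1 = 0.032929.
Solve (1 + r/4)^4 = 1.032929: r/4 = 1.032929^(1/4) − 1 = 0.008133, so r = 0.032530 = 3.2530%.

3.2530%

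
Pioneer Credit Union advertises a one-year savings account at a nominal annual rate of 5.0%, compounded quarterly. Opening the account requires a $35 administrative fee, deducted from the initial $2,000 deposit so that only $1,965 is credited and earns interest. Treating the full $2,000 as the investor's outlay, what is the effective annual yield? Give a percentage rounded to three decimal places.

Value after one year: 1,965 × (1 + 0.050/4)^4 = 1,965 × 1.050945 = $2,065.11.
Effective yield on the $2,000 outlay: 2,065.11 / 2,000 − 1 = 0.032554 = 3.255%.

3.255%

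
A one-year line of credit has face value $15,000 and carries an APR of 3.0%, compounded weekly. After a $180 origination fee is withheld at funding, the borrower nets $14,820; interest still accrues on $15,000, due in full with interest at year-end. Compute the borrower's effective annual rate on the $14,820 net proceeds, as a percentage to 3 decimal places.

4.296%

Amount owed after one year: 15,000 × (1 + 0.030/52)^52 = 15,000 × 1.030446 = $15,456.68.
Effective rate on net proceeds: 15,456.68 / 14,820 − 1 = 0.042961 = 4.296%.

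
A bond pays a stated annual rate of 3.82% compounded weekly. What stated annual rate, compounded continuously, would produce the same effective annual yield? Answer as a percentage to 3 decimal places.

EAR = (1 + 0.0382/52)^52 − 1 = 0.038924.
Equivalent continuous rate: r = ln(1 + 0.038924) = 0.038186 = 3.819%.

3.819%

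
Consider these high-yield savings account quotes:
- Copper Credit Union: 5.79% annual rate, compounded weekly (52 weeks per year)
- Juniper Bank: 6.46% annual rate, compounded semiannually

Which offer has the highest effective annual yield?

Juniper Bank

Copper Credit Union: (1 + 0.0579/52)^52 − 1 = 5.957%
Juniper Bank: (1 + 0.0646/2)^2 − 1 = 6.564%
The highest effective annual rate is Juniper Bank at 6.564%.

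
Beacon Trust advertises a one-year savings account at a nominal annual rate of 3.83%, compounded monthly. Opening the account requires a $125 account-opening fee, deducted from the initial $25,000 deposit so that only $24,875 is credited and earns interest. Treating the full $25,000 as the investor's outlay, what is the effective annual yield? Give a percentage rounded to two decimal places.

3.38%

Value after one year: 24,875 × (1 + 0.0383/12)^12 = 24,875 × 1.038980 = $25,844.62.
Effective yield on the $25,000 outlay: 25,844.62 / 25,000 − 1 = 0.033785 = 3.38%.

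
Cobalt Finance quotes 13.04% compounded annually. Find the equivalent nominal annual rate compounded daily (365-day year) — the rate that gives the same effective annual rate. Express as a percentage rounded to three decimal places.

12.259%

Compounded annually, EAR = nominal = 0.130400.
Solve (1 + r/365)^365 = 1.130400: r/365 = 1.130400^(1/365) − 1 = 0.000336, so r = 0.122592 = 12.259%.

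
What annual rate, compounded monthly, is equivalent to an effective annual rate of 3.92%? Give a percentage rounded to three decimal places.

(1 + r/12)^12 − 1 = 0.0392, so 1 + r/12 = 1.0392^(1/12).
r/12 = 0.003209, so r = 0.038513 = 3.851%.

3.851%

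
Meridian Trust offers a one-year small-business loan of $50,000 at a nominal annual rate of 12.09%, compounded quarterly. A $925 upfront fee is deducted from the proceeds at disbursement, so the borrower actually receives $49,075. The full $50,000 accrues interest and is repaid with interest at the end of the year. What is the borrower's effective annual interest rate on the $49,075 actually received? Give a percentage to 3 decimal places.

Amount owed after one year: 50,000 × (1 + 0.1209/4)^4 = 50,000 × 1.126493 = $56,324.63.
Effective rate on net proceeds: 56,324.63 / 49,075 − 1 = 0.147726 = 14.773%.

14.773%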